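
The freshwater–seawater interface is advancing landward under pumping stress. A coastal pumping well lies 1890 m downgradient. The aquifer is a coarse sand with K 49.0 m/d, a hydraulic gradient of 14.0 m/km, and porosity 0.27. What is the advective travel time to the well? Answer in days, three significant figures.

Specific discharge q = 49.0 × 0.014 = 0.6860 m/d
v = Ki/n = 49.0·0.014/0.27 = 2.541 m/d
t = L / v = 1890 / 2.541 = 743.9 d

744 days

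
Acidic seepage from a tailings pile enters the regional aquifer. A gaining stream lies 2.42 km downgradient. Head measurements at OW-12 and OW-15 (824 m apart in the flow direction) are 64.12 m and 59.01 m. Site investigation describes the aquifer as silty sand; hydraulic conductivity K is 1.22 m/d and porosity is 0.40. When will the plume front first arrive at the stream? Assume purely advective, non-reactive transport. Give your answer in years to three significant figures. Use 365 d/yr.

Hydraulic gradient i = (64.12 − 59.01) / 824 = 5.11 / 824 = 0.006201
q = Ki = 1.22 × 0.006201 = 0.007566 m/d
Seepage velocity v = q / n = 0.007566 / 0.40 = 0.01891 m/d
L = 2.42 km = 2420 m
t = L / v = 2420 / 0.01891 = 127900 d
   = 127900 / 365 = 351 yr

351 years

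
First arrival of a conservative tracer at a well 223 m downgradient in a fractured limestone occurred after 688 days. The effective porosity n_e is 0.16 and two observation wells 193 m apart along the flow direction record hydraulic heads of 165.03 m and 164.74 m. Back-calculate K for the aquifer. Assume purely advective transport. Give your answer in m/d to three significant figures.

34.5 m/d

Hydraulic gradient i = (165.03 − 164.74) / 193 = 0.29 / 193 = 0.001503
v = L / t = 223 / 688 = 0.3241 m/d
K = v · n / i = 0.3241 × 0.16 / 0.001503 = 34.5 m/d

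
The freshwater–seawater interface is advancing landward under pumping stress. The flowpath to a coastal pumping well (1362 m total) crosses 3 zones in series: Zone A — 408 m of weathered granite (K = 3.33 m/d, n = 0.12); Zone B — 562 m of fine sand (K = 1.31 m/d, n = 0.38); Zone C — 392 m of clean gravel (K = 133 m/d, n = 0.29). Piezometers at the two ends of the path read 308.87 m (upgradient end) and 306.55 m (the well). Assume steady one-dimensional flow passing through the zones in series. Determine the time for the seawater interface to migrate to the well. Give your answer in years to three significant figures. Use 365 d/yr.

Total head drop ΔH = 308.87 − 306.55 = 2.32 m
Continuity: the same q passes through each zone, so ΔH = q·Σ(L_j/K_j) — the zones act as resistances in series.
Σ(L/K) = 408/3.33 + 562/1.31 + 392/133 = 122.5 + 429.0 + 2.947 = 554.5 d
q = ΔH / Σ(L/K) = 2.32 / 554.5 = 0.004184 m/d (same in every zone)
Zone A: v = q/n = 0.004184/0.12 = 0.03487 m/d → t_A = 408/0.03487 = 11700 d
Zone B: v = q/n = 0.004184/0.38 = 0.01101 m/d → t_B = 562/0.01101 = 51040 d
Zone C: v = q/n = 0.004184/0.29 = 0.01443 m/d → t_C = 392/0.01443 = 27170 d
Total t = 11700 + 51040 + 27170 = 89910 d
   = 89910 / 365 = 246 yr

246 years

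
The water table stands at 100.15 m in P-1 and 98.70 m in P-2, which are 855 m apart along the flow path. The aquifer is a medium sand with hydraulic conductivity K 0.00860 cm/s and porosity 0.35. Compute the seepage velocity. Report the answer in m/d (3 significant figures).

Hydraulic gradient i = (100.15 − 98.70) / 855 = 1.45 / 855 = 0.001696
K = 0.00860 cm/s × 864 = 7.430 m/d
q = Ki = 7.430 × 0.001696 = 0.01260 m/d
Seepage velocity v = q / n = 0.01260 / 0.35 = 0.03600 m/d

0.0360 m/d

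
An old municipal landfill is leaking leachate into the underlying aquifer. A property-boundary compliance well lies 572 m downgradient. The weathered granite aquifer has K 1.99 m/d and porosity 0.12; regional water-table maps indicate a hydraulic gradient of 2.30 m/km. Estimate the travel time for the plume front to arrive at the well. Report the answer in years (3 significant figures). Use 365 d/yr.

41.1 years

Darcy flux q = K·i = 1.99 × 0.0023 = 0.004577 m/d
Seepage velocity v = q / n = 0.004577 / 0.12 = 0.03814 m/d
t = L / v = 572 / 0.03814 = 15000 d
   = 15000 / 365 = 41.1 yr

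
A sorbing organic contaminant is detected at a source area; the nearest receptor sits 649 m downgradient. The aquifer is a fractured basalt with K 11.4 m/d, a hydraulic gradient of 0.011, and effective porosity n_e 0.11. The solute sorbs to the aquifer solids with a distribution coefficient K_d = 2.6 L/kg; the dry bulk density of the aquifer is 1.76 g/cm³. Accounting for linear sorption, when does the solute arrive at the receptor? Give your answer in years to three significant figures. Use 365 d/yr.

66.4 years

Darcy flux q = K·i = 11.4 × 0.011 = 0.1254 m/d
Average linear velocity = 0.1254 / 0.11 = 1.140 m/d
Retardation R = 1 + ρ_b·K_d/n = 1 + 1.76×2.6/0.11 = 42.60
Contaminant velocity v_c = v/R = 1.140/42.60 = 0.02676 m/d
t = L/v_c = 649/0.02676 = 24250 d
   = 24250/365 = 66.4 yr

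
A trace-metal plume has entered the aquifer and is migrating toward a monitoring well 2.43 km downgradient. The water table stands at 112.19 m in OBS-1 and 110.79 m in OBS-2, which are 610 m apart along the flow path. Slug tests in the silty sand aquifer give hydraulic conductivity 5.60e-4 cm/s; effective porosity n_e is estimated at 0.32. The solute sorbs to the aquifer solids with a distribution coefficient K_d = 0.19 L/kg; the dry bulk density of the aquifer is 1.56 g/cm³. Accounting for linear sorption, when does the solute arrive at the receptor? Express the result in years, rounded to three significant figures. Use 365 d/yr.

Hydraulic gradient i = (112.19 − 110.79) / 610 = 1.40 / 610 = 0.002295
K = 5.60e-4 cm/s × 864 = 0.4838 m/d
Darcy flux q = K·i = 0.4838 × 0.002295 = 0.001110 m/d
Average linear velocity = 0.001110 / 0.32 = 0.003470 m/d
Retardation R = 1 + ρ_b·K_d/n = 1 + 1.56×0.19/0.32 = 1.926
Contaminant velocity v_c = v/R = 0.003470/1.926 = 0.001802 m/d
L = 2.43 km = 2430 m
t = L/v_c = 2430/0.001802 = 1.349e6 d
   = 1.349e6/365 = 3700 yr

3700 years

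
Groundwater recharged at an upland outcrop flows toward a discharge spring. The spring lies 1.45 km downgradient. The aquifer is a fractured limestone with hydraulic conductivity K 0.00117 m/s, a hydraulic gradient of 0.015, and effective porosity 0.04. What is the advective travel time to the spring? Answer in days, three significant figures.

38.3 days

K = 0.00117 m/s × 86400 s/d = 101.1 m/d
Specific discharge q = 101.1 × 0.015 = 1.516 m/d
Seepage velocity v = q / n = 1.516 / 0.04 = 37.91 m/d
L = 1.45 km = 1450 m
t = L / v = 1450 / 37.91 = 38.25 d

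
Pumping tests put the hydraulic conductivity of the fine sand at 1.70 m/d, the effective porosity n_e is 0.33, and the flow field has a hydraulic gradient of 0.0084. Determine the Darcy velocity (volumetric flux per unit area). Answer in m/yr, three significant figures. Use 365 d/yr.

Darcy flux q = K·i = 1.70 × 0.0084 = 0.01428 m/d
   = 0.01428 × 365 = 5.21 m/yr

5.21 m/yr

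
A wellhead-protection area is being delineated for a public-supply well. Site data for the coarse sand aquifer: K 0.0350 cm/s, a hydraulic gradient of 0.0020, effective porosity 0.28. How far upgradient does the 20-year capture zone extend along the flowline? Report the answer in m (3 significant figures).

K = 0.0350 cm/s × 864 = 30.24 m/d
Specific discharge q = 30.24 × 0.0020 = 0.06048 m/d
Seepage velocity v = q / n = 0.06048 / 0.28 = 0.2160 m/d
T = 20 yr × 365 = 7300 d
L = v × T = 0.2160 × 7300 = 1577 m

1580 m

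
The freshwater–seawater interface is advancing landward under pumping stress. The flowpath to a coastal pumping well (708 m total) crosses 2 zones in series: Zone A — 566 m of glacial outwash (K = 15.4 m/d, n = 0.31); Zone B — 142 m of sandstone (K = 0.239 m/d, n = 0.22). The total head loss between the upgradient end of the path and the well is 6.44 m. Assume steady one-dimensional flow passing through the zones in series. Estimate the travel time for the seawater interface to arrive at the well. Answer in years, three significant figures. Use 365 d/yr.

Steady 1-D flow in series ⇒ the Darcy flux q is identical in every zone and the zone head losses add (resistances L/K in series).
Σ(L/K) = 566/15.4 + 142/0.239 = 36.75 + 594.1 = 630.9 d
q = ΔH / Σ(L/K) = 6.44 / 630.9 = 0.01021 m/d (same in every zone)
Zone A: v = q/n = 0.01021/0.31 = 0.03293 m/d → t_A = 566/0.03293 = 17190 d
Zone B: v = q/n = 0.01021/0.22 = 0.04640 m/d → t_B = 142/0.04640 = 3060 d
Total t = 17190 + 3060 = 20250 d
   = 20250 / 365 = 55.5 yr

55.5 years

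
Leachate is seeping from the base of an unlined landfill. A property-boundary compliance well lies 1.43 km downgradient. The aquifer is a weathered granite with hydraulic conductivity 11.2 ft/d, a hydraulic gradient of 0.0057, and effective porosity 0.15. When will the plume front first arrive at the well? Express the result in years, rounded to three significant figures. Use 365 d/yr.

K = 11.2 ft/d × 0.3048 = 3.414 m/d
Darcy flux q = K·i = 3.414 × 0.0057 = 0.01946 m/d
v = Ki/n = 3.414·0.0057/0.15 = 0.1297 m/d
L = 1.43 km = 1430 m
t = L / v = 1430 / 0.1297 = 11020 d
   = 11020 / 365 = 30.2 yr

30.2 years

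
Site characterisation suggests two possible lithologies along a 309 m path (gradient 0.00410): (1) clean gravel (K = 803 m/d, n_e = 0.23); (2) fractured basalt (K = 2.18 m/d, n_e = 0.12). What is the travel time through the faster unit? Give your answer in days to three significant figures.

21.6 days

Unit 1 (clean gravel): v = 803×0.0041/0.23 = 14.31 m/d, t = 309/14.31 = 21.59 d
Unit 2 (fractured basalt): v = 2.18×0.0041/0.12 = 0.07448 m/d, t = 309/0.07448 = 4149 d
Faster unit: t = 21.6 d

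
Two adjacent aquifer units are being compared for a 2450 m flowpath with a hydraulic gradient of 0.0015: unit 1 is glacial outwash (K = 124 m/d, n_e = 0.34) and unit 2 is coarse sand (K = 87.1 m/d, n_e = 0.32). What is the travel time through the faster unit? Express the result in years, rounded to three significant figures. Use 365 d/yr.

12.3 years

Unit 1 (glacial outwash): v = 124×0.0015/0.34 = 0.5471 m/d, t = 2450/0.5471 = 4478 d
Unit 2 (coarse sand): v = 87.1×0.0015/0.32 = 0.4083 m/d, t = 2450/0.4083 = 6001 d
Faster: 4478 d / 365 = 12.3 yr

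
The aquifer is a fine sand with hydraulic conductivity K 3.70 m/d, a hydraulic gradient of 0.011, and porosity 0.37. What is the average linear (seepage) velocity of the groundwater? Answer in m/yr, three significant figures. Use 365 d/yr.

40.2 m/yr

Darcy flux q = K·i = 3.70 × 0.011 = 0.04070 m/d
Seepage velocity v = q / n = 0.04070 / 0.37 = 0.1100 m/d
   = 0.1100 × 365 = 40.2 m/yr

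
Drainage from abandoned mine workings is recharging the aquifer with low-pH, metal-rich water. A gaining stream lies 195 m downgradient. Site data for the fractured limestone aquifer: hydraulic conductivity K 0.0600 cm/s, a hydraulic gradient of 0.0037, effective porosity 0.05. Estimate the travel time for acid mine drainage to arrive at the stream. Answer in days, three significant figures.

K = 0.0600 cm/s × 864 = 51.84 m/d
Darcy flux q = K·i = 51.84 × 0.0037 = 0.1918 m/d
Average linear velocity = 0.1918 / 0.05 = 3.836 m/d
t = L / v = 195 / 3.836 = 50.83 d

50.8 days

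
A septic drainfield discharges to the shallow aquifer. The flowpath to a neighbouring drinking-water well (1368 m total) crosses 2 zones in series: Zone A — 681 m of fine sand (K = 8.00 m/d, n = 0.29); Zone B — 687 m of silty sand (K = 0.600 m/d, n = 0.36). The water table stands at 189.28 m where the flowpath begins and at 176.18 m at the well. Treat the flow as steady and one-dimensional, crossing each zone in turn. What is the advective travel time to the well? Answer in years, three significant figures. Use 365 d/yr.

114 years

Total head drop ΔH = 189.28 − 176.18 = 13.10 m
Steady 1-D flow in series ⇒ the Darcy flux q is identical in every zone and the zone head losses add (resistances L/K in series).
Σ(L/K) = 681/8.00 + 687/0.600 = 85.13 + 1145 = 1230 d
q = ΔH / Σ(L/K) = 13.10 / 1230 = 0.01065 m/d (same in every zone)
Zone A: v = q/n = 0.01065/0.29 = 0.03672 m/d → t_A = 681/0.03672 = 18540 d
Zone B: v = q/n = 0.01065/0.36 = 0.02958 m/d → t_B = 687/0.02958 = 23220 d
Total t = 18540 + 23220 = 41770 d
   = 41770 / 365 = 114 yr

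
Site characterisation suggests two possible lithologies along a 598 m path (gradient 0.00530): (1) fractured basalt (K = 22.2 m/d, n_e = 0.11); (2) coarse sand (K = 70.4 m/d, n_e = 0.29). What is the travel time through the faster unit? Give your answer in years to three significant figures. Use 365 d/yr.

1.27 years

Unit 1 (fractured basalt): v = 22.2×0.0053/0.11 = 1.070 m/d, t = 598/1.070 = 559.1 d
Unit 2 (coarse sand): v = 70.4×0.0053/0.29 = 1.287 m/d, t = 598/1.287 = 464.8 d
Faster: 464.8 d / 365 = 1.27 yr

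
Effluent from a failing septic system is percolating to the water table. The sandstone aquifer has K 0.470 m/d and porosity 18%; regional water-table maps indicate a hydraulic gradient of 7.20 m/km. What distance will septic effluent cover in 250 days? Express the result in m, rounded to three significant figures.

Darcy flux q = K·i = 0.470 × 0.0072 = 0.003384 m/d
v = Ki/n = 0.470·0.0072/0.18 = 0.01880 m/d
L = v × T = 0.01880 × 250 = 4.700 m

4.70 m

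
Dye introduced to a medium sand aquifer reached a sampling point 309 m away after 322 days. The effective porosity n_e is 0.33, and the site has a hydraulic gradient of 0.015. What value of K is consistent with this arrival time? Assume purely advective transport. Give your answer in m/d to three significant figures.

v = L / t = 309 / 322 = 0.9596 m/d
K = v · n / i = 0.9596 × 0.33 / 0.015 = 21.1 m/d

21.1 m/d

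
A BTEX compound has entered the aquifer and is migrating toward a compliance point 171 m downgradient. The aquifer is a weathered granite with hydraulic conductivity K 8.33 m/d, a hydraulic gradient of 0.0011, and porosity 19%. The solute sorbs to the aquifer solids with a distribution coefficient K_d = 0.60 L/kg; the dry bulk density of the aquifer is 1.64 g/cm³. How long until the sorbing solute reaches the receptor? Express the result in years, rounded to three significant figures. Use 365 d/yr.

60.0 years

q = Ki = 8.33 × 0.0011 = 0.009163 m/d
Seepage velocity v = q / n = 0.009163 / 0.19 = 0.04823 m/d
Retardation R = 1 + ρ_b·K_d/n = 1 + 1.64×0.60/0.19 = 6.179
Contaminant velocity v_c = v/R = 0.04823/6.179 = 0.007805 m/d
t = L/v_c = 171/0.007805 = 21910 d
   = 21910/365 = 60.0 yr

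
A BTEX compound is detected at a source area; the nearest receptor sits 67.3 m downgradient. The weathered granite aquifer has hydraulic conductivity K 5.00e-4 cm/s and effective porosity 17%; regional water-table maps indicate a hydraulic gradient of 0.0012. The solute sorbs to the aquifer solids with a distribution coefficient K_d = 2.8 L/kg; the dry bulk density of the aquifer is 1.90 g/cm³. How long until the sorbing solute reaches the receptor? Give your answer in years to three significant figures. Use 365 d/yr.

1950 years

K = 5.00e-4 cm/s × 864 = 0.4320 m/d
q = Ki = 0.4320 × 0.0012 = 5.184e-4 m/d
Seepage velocity v = q / n = 5.184e-4 / 0.17 = 0.003049 m/d
Retardation R = 1 + ρ_b·K_d/n = 1 + 1.90×2.8/0.17 = 32.29
Contaminant velocity v_c = v/R = 0.003049/32.29 = 9.443e-5 m/d
t = L/v_c = 67.3/9.443e-5 = 712700 d
   = 712700/365 = 1950 yr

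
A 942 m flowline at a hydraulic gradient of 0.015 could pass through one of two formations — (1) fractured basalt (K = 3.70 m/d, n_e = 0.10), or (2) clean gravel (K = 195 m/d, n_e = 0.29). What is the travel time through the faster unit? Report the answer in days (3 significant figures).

Unit 1 (fractured basalt): v = 3.70×0.015/0.10 = 0.5550 m/d, t = 942/0.5550 = 1697 d
Unit 2 (clean gravel): v = 195×0.015/0.29 = 10.09 m/d, t = 942/10.09 = 93.39 d
Faster unit: t = 93.4 d

93.4 days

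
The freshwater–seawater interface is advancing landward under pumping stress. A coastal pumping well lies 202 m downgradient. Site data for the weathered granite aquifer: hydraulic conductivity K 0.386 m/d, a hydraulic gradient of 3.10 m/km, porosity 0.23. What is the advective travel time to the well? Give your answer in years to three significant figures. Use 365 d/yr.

Specific discharge q = 0.386 × 0.0031 = 0.001197 m/d
v = Ki/n = 0.386·0.0031/0.23 = 0.005203 m/d
t = L / v = 202 / 0.005203 = 38830 d
   = 38830 / 365 = 106 yr

106 years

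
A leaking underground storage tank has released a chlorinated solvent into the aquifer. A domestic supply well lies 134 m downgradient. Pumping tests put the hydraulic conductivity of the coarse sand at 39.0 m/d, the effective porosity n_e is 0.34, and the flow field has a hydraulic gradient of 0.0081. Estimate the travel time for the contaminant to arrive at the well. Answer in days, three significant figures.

144 days

q = Ki = 39.0 × 0.0081 = 0.3159 m/d
v = Ki/n = 39.0·0.0081/0.34 = 0.9291 m/d
t = L / v = 134 / 0.9291 = 144.2 d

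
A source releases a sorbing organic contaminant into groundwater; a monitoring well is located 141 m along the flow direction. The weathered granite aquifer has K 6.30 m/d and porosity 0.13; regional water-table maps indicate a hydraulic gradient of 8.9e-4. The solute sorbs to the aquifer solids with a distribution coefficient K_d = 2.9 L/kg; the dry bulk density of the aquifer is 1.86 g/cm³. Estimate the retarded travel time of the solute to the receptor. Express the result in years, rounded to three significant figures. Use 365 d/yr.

Darcy flux q = K·i = 6.30 × 8.9e-4 = 0.005607 m/d
Seepage velocity v = q / n = 0.005607 / 0.13 = 0.04313 m/d
Retardation R = 1 + ρ_b·K_d/n = 1 + 1.86×2.9/0.13 = 42.49
Contaminant velocity v_c = v/R = 0.04313/42.49 = 0.001015 m/d
t = L/v_c = 141/0.001015 = 138900 d
   = 138900/365 = 381 yr

381 years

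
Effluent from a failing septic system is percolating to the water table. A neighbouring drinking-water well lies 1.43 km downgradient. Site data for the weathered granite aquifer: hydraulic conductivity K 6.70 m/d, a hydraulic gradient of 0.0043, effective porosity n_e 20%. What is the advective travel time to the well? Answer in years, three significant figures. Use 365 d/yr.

27.2 years

q = Ki = 6.70 × 0.0043 = 0.02881 m/d
Average linear velocity = 0.02881 / 0.20 = 0.1441 m/d
L = 1.43 km = 1430 m
t = L / v = 1430 / 0.1441 = 9927 d
   = 9927 / 365 = 27.2 yr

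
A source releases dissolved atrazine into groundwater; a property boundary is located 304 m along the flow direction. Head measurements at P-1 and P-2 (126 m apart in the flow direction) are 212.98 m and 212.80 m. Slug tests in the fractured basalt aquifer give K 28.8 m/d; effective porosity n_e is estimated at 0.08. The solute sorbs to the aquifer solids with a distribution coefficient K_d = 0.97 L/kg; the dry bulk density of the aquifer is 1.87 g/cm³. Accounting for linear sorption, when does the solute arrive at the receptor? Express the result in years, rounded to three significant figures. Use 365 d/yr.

38.3 years

Hydraulic gradient i = (212.98 − 212.80) / 126 = 0.18 / 126 = 0.001429
Darcy flux q = K·i = 28.8 × 0.001429 = 0.04114 m/d
v = Ki/n = 28.8·0.001429/0.08 = 0.5143 m/d
Retardation R = 1 + ρ_b·K_d/n = 1 + 1.87×0.97/0.08 = 23.67
Contaminant velocity v_c = v/R = 0.5143/23.67 = 0.02172 m/d
t = L/v_c = 304/0.02172 = 13990 d
   = 13990/365 = 38.3 yr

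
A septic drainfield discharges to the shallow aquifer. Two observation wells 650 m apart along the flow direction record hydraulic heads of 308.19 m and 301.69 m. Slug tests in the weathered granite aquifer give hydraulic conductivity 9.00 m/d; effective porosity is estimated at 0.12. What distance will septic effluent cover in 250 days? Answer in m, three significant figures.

188 m

Hydraulic gradient i = (308.19 − 301.69) / 650 = 6.50 / 650 = 0.01000
Darcy flux q = K·i = 9.00 × 0.01000 = 0.09000 m/d
v = Ki/n = 9.00·0.01000/0.12 = 0.7500 m/d
L = v × T = 0.7500 × 250 = 187.5 m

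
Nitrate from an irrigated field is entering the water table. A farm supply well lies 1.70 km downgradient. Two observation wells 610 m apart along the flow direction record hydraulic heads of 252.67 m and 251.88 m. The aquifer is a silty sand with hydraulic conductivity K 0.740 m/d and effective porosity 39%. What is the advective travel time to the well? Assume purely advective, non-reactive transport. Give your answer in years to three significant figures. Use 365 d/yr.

1900 years

Hydraulic gradient i = (252.67 − 251.88) / 610 = 0.79 / 610 = 0.001295
q = Ki = 0.740 × 0.001295 = 9.584e-4 m/d
v_s = q/n_e = 9.584e-4/0.39 = 0.002457 m/d
L = 1.70 km = 1700 m
t = L / v = 1700 / 0.002457 = 691800 d
   = 691800 / 365 = 1900 yr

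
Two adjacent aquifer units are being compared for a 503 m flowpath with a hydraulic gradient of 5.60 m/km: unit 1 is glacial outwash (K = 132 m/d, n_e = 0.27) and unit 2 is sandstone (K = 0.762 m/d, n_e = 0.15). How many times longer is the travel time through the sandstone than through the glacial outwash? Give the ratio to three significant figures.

96.2

Unit 1 (glacial outwash): v = 132×0.0056/0.27 = 2.738 m/d, t = 503/2.738 = 183.7 d
Unit 2 (sandstone): v = 0.762×0.0056/0.15 = 0.02845 m/d, t = 503/0.02845 = 17680 d
t(sandstone) / t(glacial outwash) = 17680/183.7 = 96.2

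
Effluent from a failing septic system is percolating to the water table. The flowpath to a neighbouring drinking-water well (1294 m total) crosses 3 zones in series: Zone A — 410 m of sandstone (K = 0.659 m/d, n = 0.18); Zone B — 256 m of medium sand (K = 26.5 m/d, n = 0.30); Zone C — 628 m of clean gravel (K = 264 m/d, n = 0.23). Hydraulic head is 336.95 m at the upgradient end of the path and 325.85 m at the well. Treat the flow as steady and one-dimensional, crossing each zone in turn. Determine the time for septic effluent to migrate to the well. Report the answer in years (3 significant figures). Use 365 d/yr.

46.2 years

Total head drop ΔH = 336.95 − 325.85 = 11.10 m
Steady 1-D flow in series ⇒ the Darcy flux q is identical in every zone and the zone head losses add (resistances L/K in series).
Σ(L/K) = 410/0.659 + 256/26.5 + 628/264 = 622.2 + 9.660 + 2.379 = 634.2 d
q = ΔH / Σ(L/K) = 11.10 / 634.2 = 0.01750 m/d (same in every zone)
Zone A: v = q/n = 0.01750/0.18 = 0.09724 m/d → t_A = 410/0.09724 = 4217 d
Zone B: v = q/n = 0.01750/0.30 = 0.05834 m/d → t_B = 256/0.05834 = 4388 d
Zone C: v = q/n = 0.01750/0.23 = 0.07610 m/d → t_C = 628/0.07610 = 8253 d
Total t = 4217 + 4388 + 8253 = 16860 d
   = 16860 / 365 = 46.2 yr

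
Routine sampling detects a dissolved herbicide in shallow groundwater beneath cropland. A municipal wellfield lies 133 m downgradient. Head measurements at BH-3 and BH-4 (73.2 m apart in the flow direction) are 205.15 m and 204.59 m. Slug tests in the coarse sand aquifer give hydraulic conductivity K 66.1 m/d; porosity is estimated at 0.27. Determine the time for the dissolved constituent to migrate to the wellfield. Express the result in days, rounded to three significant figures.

71.0 days

Hydraulic gradient i = (205.15 − 204.59) / 73.2 = 0.56 / 73.2 = 0.007650
Specific discharge q = 66.1 × 0.007650 = 0.5057 m/d
Average linear velocity = 0.5057 / 0.27 = 1.873 m/d
t = L / v = 133 / 1.873 = 71.01 d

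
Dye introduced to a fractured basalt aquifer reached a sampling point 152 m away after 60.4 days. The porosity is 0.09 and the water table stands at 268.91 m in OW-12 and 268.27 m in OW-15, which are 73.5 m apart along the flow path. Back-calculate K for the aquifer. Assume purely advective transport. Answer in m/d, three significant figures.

26.0 m/d

Hydraulic gradient i = (268.91 − 268.27) / 73.5 = 0.64 / 73.5 = 0.008707
v = L / t = 152 / 60.4 = 2.517 m/d
K = v · n / i = 2.517 × 0.09 / 0.008707 = 26.0 m/d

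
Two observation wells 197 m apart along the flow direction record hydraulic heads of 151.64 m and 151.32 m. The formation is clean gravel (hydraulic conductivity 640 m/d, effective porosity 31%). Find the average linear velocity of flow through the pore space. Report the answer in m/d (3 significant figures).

Hydraulic gradient i = (151.64 − 151.32) / 197 = 0.32 / 197 = 0.001624
Darcy flux q = K·i = 640 × 0.001624 = 1.040 m/d
Seepage velocity v = q / n = 1.040 / 0.31 = 3.354 m/d

3.35 m/d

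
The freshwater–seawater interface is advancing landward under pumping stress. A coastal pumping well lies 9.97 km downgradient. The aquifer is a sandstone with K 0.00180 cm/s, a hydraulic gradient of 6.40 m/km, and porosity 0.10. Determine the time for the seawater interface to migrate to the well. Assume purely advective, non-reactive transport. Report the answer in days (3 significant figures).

K = 0.00180 cm/s × 864 = 1.555 m/d
q = Ki = 1.555 × 0.0064 = 0.009953 m/d
Average linear velocity = 0.009953 / 0.10 = 0.09953 m/d
L = 9.97 km = 9970 m
t = L / v = 9970 / 0.09953 = 100200 d

100000 days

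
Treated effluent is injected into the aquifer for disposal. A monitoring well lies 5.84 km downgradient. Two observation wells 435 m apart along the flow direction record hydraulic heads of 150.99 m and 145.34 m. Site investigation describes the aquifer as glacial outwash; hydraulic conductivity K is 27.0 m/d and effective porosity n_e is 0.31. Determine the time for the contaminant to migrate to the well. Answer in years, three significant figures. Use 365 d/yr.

14.1 years

Hydraulic gradient i = (150.99 − 145.34) / 435 = 5.65 / 435 = 0.01299
Darcy flux q = K·i = 27.0 × 0.01299 = 0.3507 m/d
Average linear velocity = 0.3507 / 0.31 = 1.131 m/d
L = 5.84 km = 5840 m
t = L / v = 5840 / 1.131 = 5162 d
   = 5162 / 365 = 14.1 yr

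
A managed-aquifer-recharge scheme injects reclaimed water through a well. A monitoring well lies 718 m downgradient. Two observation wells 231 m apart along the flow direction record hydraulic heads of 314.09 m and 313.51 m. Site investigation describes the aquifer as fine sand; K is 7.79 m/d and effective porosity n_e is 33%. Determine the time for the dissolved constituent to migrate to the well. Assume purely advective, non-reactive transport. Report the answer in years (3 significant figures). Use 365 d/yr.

33.2 years

Hydraulic gradient i = (314.09 − 313.51) / 231 = 0.58 / 231 = 0.002511
Darcy flux q = K·i = 7.79 × 0.002511 = 0.01956 m/d
v = Ki/n = 7.79·0.002511/0.33 = 0.05927 m/d
t = L / v = 718 / 0.05927 = 12110 d
   = 12110 / 365 = 33.2 yr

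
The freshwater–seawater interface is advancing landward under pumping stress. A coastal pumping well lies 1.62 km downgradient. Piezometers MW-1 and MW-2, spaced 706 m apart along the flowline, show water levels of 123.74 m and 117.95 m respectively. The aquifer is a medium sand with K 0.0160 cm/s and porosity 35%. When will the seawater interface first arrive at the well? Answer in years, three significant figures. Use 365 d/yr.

Hydraulic gradient i = (123.74 − 117.95) / 706 = 5.79 / 706 = 0.008201
K = 0.0160 cm/s × 864 = 13.82 m/d
q = Ki = 13.82 × 0.008201 = 0.1134 m/d
v = Ki/n = 13.82·0.008201/0.35 = 0.3239 m/d
L = 1.62 km = 1620 m
t = L / v = 1620 / 0.3239 = 5001 d
   = 5001 / 365 = 13.7 yr

13.7 years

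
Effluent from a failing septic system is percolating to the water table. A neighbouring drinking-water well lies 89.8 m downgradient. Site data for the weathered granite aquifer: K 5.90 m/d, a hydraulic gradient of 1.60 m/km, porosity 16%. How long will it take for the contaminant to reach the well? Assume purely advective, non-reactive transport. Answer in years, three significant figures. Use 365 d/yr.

4.17 years

Darcy flux q = K·i = 5.90 × 0.0016 = 0.009440 m/d
Seepage velocity v = q / n = 0.009440 / 0.16 = 0.05900 m/d
t = L / v = 89.8 / 0.05900 = 1522 d
   = 1522 / 365 = 4.17 yr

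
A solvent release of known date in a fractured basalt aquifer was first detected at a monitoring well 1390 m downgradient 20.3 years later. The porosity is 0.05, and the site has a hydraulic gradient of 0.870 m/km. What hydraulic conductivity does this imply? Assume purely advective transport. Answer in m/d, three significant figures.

t = 20.3 years = 7410 d
v = L / t = 1390 / 7410 = 0.1876 m/d
K = v · n / i = 0.1876 × 0.05 / 8.7e-4 = 10.8 m/d

10.8 m/d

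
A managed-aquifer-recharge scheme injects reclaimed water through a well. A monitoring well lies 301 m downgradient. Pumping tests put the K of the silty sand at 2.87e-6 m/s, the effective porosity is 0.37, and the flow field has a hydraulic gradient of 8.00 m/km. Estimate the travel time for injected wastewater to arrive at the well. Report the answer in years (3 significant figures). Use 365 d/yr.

K = 2.87e-6 m/s × 86400 s/d = 0.2480 m/d
q = Ki = 0.2480 × 0.0080 = 0.001984 m/d
v = Ki/n = 0.2480·0.0080/0.37 = 0.005361 m/d
t = L / v = 301 / 0.005361 = 56140 d
   = 56140 / 365 = 154 yr

154 years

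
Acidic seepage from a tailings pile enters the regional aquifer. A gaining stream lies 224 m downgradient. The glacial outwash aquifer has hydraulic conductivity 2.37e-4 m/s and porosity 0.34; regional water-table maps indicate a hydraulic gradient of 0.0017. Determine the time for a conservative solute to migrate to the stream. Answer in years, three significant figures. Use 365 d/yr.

K = 2.37e-4 m/s × 86400 s/d = 20.48 m/d
Darcy flux q = K·i = 20.48 × 0.0017 = 0.03481 m/d
v = Ki/n = 20.48·0.0017/0.34 = 0.1024 m/d
t = L / v = 224 / 0.1024 = 2188 d
   = 2188 / 365 = 5.99 yr

5.99 years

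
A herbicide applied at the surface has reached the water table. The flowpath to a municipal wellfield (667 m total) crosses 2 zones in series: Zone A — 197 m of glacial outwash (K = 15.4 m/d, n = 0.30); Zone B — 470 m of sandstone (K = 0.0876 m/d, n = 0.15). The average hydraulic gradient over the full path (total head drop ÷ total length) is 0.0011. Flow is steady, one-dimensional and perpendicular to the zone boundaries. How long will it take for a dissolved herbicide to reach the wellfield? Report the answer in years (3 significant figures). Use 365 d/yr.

Steady 1-D flow in series ⇒ the Darcy flux q is identical in every zone and the zone head losses add (resistances L/K in series).
Σ(L/K) = 197/15.4 + 470/0.0876 = 12.79 + 5365 = 5378 d
K_eq = L_total / Σ(L/K) = 667 / 5378 = 0.1240 m/d
q = K_eq · i = 0.1240 × 0.0011 = 1.364e-4 m/d (same in every zone)
Zone A: v = q/n = 1.364e-4/0.30 = 4.547e-4 m/d → t_A = 197/4.547e-4 = 433200 d
Zone B: v = q/n = 1.364e-4/0.15 = 9.095e-4 m/d → t_B = 470/9.095e-4 = 516800 d
Total t = 433200 + 516800 = 950000 d
   = 950000 / 365 = 2600 yr

2600 years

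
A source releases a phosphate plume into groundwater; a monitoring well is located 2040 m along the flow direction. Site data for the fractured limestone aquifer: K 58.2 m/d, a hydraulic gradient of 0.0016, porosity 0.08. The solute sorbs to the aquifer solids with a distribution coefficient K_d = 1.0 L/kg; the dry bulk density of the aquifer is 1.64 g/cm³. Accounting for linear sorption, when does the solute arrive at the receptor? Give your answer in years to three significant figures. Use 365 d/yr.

Darcy flux q = K·i = 58.2 × 0.0016 = 0.09312 m/d
v_s = q/n_e = 0.09312/0.08 = 1.164 m/d
Retardation R = 1 + ρ_b·K_d/n = 1 + 1.64×1.0/0.08 = 21.50
Contaminant velocity v_c = v/R = 1.164/21.50 = 0.05414 m/d
t = L/v_c = 2040/0.05414 = 37680 d
   = 37680/365 = 103 yr

103 years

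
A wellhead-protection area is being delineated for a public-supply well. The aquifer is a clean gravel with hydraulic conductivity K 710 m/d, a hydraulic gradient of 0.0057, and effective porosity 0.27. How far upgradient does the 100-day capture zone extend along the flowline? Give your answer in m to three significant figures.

1500 m

Specific discharge q = 710 × 0.0057 = 4.047 m/d
Average linear velocity = 4.047 / 0.27 = 14.99 m/d
L = v × T = 14.99 × 100 = 1499 m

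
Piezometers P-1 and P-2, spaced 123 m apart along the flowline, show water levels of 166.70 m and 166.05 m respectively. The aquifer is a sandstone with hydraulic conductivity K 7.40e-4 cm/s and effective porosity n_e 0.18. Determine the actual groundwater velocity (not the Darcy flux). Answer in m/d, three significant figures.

Hydraulic gradient i = (166.70 − 166.05) / 123 = 0.65 / 123 = 0.005285
K = 7.40e-4 cm/s × 864 = 0.6394 m/d
Specific discharge q = 0.6394 × 0.005285 = 0.003379 m/d
Seepage velocity v = q / n = 0.003379 / 0.18 = 0.01877 m/d

0.0188 m/d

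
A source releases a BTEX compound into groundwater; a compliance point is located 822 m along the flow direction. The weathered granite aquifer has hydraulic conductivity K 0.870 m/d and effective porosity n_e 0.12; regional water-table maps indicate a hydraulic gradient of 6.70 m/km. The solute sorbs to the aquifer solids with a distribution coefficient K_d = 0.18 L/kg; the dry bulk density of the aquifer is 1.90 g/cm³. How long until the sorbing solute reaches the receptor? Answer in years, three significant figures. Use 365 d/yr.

q = Ki = 0.870 × 0.0067 = 0.005829 m/d
v = Ki/n = 0.870·0.0067/0.12 = 0.04858 m/d
Retardation R = 1 + ρ_b·K_d/n = 1 + 1.90×0.18/0.12 = 3.850
Contaminant velocity v_c = v/R = 0.04858/3.850 = 0.01262 m/d
t = L/v_c = 822/0.01262 = 65150 d
   = 65150/365 = 178 yr

178 years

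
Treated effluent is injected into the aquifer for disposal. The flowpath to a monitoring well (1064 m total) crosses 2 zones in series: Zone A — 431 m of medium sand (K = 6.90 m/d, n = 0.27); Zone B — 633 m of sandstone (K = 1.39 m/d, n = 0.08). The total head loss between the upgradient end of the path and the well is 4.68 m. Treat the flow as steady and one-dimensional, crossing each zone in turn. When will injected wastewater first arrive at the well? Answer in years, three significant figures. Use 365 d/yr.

Steady 1-D flow in series ⇒ the Darcy flux q is identical in every zone and the zone head losses add (resistances L/K in series).
Σ(L/K) = 431/6.90 + 633/1.39 = 62.46 + 455.4 = 517.9 d
q = ΔH / Σ(L/K) = 4.68 / 517.9 = 0.009037 m/d (same in every zone)
Zone A: v = q/n = 0.009037/0.27 = 0.03347 m/d → t_A = 431/0.03347 = 12880 d
Zone B: v = q/n = 0.009037/0.08 = 0.1130 m/d → t_B = 633/0.1130 = 5604 d
Total t = 12880 + 5604 = 18480 d
   = 18480 / 365 = 50.6 yr

50.6 years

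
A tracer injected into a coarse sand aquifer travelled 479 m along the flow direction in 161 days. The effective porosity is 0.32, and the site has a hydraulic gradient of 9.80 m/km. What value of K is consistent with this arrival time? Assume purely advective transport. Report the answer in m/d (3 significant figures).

97.1 m/d

v = L / t = 479 / 161 = 2.975 m/d
K = v · n / i = 2.975 × 0.32 / 0.0098 = 97.1 m/d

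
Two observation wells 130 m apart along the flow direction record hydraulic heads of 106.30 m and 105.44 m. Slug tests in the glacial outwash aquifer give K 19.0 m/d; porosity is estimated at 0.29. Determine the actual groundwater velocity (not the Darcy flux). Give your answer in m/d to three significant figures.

Hydraulic gradient i = (106.30 − 105.44) / 130 = 0.86 / 130 = 0.006615
q = Ki = 19.0 × 0.006615 = 0.1257 m/d
Seepage velocity v = q / n = 0.1257 / 0.29 = 0.4334 m/d

0.433 m/d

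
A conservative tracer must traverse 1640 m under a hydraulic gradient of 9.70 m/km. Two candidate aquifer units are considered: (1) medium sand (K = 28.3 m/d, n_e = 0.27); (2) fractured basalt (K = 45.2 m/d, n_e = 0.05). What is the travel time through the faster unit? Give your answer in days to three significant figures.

187 days

Unit 1 (medium sand): v = 28.3×0.0097/0.27 = 1.017 m/d, t = 1640/1.017 = 1613 d
Unit 2 (fractured basalt): v = 45.2×0.0097/0.05 = 8.769 m/d, t = 1640/8.769 = 187.0 d
Faster unit: t = 187 d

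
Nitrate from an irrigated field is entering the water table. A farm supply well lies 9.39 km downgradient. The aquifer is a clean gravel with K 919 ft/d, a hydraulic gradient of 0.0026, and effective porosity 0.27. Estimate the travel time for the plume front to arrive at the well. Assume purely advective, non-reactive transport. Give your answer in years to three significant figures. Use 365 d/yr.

9.54 years

K = 919 ft/d × 0.3048 = 280.1 m/d
Darcy flux q = K·i = 280.1 × 0.0026 = 0.7283 m/d
v = Ki/n = 280.1·0.0026/0.27 = 2.697 m/d
L = 9.39 km = 9390 m
t = L / v = 9390 / 2.697 = 3481 d
   = 3481 / 365 = 9.54 yr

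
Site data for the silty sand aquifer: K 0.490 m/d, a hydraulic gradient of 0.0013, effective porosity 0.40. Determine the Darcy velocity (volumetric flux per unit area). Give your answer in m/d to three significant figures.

Specific discharge q = 0.490 × 0.0013 = 6.370e-4 m/d

6.37e-4 m/d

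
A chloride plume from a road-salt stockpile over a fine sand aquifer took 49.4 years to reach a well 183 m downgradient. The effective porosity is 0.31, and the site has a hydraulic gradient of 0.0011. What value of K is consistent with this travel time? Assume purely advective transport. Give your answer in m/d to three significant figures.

2.86 m/d

t = 49.4 years = 18030 d
v = L / t = 183 / 18030 = 0.01015 m/d
K = v · n / i = 0.01015 × 0.31 / 0.0011 = 2.86 m/d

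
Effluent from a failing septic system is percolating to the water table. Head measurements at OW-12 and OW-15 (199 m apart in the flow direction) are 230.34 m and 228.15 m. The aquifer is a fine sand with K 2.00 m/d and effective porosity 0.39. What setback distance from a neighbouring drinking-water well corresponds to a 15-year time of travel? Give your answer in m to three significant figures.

Hydraulic gradient i = (230.34 − 228.15) / 199 = 2.19 / 199 = 0.01101
q = Ki = 2.00 × 0.01101 = 0.02201 m/d
v_s = q/n_e = 0.02201/0.39 = 0.05644 m/d
T = 15 yr × 365 = 5475 d
L = v × T = 0.05644 × 5475 = 309.0 m

309 m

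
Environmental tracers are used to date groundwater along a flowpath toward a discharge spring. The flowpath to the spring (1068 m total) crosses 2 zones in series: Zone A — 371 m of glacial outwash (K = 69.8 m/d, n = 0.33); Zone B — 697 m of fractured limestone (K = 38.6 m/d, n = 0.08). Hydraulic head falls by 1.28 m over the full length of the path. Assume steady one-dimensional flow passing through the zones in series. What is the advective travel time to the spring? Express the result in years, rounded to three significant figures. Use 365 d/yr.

8.91 years

Continuity: the same q passes through each zone, so ΔH = q·Σ(L_j/K_j) — the zones act as resistances in series.
Σ(L/K) = 371/69.8 + 697/38.6 = 5.315 + 18.06 = 23.37 d
q = ΔH / Σ(L/K) = 1.28 / 23.37 = 0.05477 m/d (same in every zone)
Zone A: v = q/n = 0.05477/0.33 = 0.1660 m/d → t_A = 371/0.1660 = 2236 d
Zone B: v = q/n = 0.05477/0.08 = 0.6846 m/d → t_B = 697/0.6846 = 1018 d
Total t = 2236 + 1018 = 3254 d
   = 3254 / 365 = 8.91 yr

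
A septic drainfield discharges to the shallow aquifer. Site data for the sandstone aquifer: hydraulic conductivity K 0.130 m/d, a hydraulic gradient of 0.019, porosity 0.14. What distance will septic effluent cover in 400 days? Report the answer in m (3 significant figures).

7.06 m

Darcy flux q = K·i = 0.130 × 0.019 = 0.002470 m/d
v_s = q/n_e = 0.002470/0.14 = 0.01764 m/d
L = v × T = 0.01764 × 400 = 7.057 m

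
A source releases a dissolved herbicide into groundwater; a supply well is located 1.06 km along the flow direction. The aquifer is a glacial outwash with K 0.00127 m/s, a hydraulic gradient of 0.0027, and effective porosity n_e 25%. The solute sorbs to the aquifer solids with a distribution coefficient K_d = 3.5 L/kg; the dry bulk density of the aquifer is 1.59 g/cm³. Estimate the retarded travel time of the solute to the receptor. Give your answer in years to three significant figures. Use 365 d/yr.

57.0 years

K = 0.00127 m/s × 86400 s/d = 109.7 m/d
Darcy flux q = K·i = 109.7 × 0.0027 = 0.2963 m/d
Average linear velocity = 0.2963 / 0.25 = 1.185 m/d
Retardation R = 1 + ρ_b·K_d/n = 1 + 1.59×3.5/0.25 = 23.26
Contaminant velocity v_c = v/R = 1.185/23.26 = 0.05095 m/d
L = 1.06 km = 1060 m
t = L/v_c = 1060/0.05095 = 20810 d
   = 20810/365 = 57.0 yr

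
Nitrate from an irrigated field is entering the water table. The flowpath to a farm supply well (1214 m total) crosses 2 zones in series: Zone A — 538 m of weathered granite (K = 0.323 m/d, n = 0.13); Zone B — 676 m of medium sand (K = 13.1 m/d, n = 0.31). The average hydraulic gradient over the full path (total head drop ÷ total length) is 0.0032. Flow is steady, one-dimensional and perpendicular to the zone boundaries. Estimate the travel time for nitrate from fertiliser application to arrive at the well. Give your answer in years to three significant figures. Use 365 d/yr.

338 years

Continuity: the same q passes through each zone, so ΔH = q·Σ(L_j/K_j) — the zones act as resistances in series.
Σ(L/K) = 538/0.323 + 676/13.1 = 1666 + 51.60 = 1717 d
K_eq = L_total / Σ(L/K) = 1214 / 1717 = 0.7069 m/d
q = K_eq · i = 0.7069 × 0.0032 = 0.002262 m/d (same in every zone)
Zone A: v = q/n = 0.002262/0.13 = 0.01740 m/d → t_A = 538/0.01740 = 30920 d
Zone B: v = q/n = 0.002262/0.31 = 0.007298 m/d → t_B = 676/0.007298 = 92630 d
Total t = 30920 + 92630 = 123600 d
   = 123600 / 365 = 338 yr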